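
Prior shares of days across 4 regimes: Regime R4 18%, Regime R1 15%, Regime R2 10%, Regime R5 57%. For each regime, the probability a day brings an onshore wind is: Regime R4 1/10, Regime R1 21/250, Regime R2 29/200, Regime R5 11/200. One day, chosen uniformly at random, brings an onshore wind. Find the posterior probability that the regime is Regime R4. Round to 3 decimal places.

0.235

Unnormalized posteriors (prior × likelihood):
  Regime R4: 0.18 × 0.1 = 0.018
  Regime R1: 0.15 × 0.084 = 0.0126
  Regime R2: 0.1 × 0.145 = 0.0145
  Regime R5: 0.57 × 0.055 = 0.03135
Sum = 0.07645.
P(Regime R4 | evidence) = 0.018 / 0.07645 ≈ 0.235.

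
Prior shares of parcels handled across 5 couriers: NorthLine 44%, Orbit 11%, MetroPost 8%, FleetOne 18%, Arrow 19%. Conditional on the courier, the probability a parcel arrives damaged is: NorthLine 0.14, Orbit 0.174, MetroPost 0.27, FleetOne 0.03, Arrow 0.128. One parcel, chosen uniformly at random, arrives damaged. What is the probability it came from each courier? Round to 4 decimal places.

NorthLine 0.4665, Orbit 0.1449, MetroPost 0.1636, FleetOne 0.0409, Arrow 0.1842

By Bayes' rule, posterior ∝ prior × likelihood:
  NorthLine: 0.44 × 0.14 = 0.0616
  Orbit: 0.11 × 0.174 = 0.01914
  MetroPost: 0.08 × 0.27 = 0.0216
  FleetOne: 0.18 × 0.03 = 0.0054
  Arrow: 0.19 × 0.128 = 0.02432
Total = 0.13206.
P(NorthLine | damaged) = 0.0616/0.13206 ≈ 0.4665
P(Orbit | damaged) = 0.01914/0.13206 ≈ 0.1449
P(MetroPost | damaged) = 0.0216/0.13206 ≈ 0.1636
P(FleetOne | damaged) = 0.0054/0.13206 ≈ 0.0409
P(Arrow | damaged) = 0.02432/0.13206 ≈ 0.1842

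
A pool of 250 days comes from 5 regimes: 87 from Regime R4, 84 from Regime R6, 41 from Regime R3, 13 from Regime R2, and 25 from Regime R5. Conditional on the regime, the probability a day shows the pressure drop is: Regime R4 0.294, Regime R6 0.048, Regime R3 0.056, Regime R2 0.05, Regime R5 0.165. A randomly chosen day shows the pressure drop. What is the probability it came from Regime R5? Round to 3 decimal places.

By Bayes' rule, posterior ∝ prior × likelihood:
  Regime R4: 0.348 × 0.294 = 0.102312
  Regime R6: 0.336 × 0.048 = 0.016128
  Regime R3: 0.164 × 0.056 = 0.009184
  Regime R2: 0.052 × 0.05 = 0.0026
  Regime R5: 0.1 × 0.165 = 0.0165
Total = 0.146724.
P(Regime R5 | evidence) = 0.0165 / 0.146724 ≈ 0.112.

0.112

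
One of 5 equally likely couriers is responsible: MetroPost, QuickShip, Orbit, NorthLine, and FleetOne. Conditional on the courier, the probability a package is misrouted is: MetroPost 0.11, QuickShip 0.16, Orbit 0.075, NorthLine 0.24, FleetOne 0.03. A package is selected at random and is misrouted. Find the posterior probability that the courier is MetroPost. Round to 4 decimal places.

Since the prior is uniform, the posterior is proportional to the likelihood:
  MetroPost: 0.11
  QuickShip: 0.16
  Orbit: 0.075
  NorthLine: 0.24
  FleetOne: 0.03
Sum = 0.615.
P(MetroPost | evidence) = 0.11 / 0.615 ≈ 0.1789.

0.1789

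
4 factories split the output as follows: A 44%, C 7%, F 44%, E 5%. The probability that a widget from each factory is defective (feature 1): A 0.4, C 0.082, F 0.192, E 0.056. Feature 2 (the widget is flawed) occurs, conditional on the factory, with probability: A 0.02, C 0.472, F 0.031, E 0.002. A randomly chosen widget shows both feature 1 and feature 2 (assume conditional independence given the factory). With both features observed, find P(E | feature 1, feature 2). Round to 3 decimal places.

0.001

Unnormalized posteriors (prior × likelihood):
  A: 0.44 × 0.4 × 0.02 = 0.00352
  C: 0.07 × 0.082 × 0.472 = 0.00270928
  F: 0.44 × 0.192 × 0.031 = 0.00261888
  E: 0.05 × 0.056 × 0.002 = 0.0000056
Normalizing constant = 0.00885376.
P(E | evidence) = 0.0000056 / 0.00885376 ≈ 0.001.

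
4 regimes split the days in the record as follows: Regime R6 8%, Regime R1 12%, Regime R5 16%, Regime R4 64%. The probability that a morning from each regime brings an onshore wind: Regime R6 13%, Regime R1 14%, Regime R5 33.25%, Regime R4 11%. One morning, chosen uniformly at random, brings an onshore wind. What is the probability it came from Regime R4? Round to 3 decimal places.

0.467

Prior × likelihood for each hypothesis:
  Regime R6: 0.08 × 0.13 = 0.0104
  Regime R1: 0.12 × 0.14 = 0.0168
  Regime R5: 0.16 × 0.3325 = 0.0532
  Regime R4: 0.64 × 0.11 = 0.0704
Sum = 0.1508.
P(Regime R4 | evidence) = 0.0704 / 0.1508 ≈ 0.467.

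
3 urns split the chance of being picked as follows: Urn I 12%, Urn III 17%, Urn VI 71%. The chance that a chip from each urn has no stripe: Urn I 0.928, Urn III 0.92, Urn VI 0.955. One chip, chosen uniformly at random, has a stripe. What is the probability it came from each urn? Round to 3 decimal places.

Taking complements, P(striped | each) = Urn I 0.072, Urn III 0.08, Urn VI 0.045.
Compute prior × likelihood for every hypothesis:
  Urn I: 0.12 × 0.072 = 0.00864
  Urn III: 0.17 × 0.08 = 0.0136
  Urn VI: 0.71 × 0.045 = 0.03195
Total = 0.05419.
P(Urn I | striped) = 0.00864/0.05419 ≈ 0.159
P(Urn III | striped) = 0.0136/0.05419 ≈ 0.251
P(Urn VI | striped) = 0.03195/0.05419 ≈ 0.590

Urn I 0.159, Urn III 0.251, Urn VI 0.590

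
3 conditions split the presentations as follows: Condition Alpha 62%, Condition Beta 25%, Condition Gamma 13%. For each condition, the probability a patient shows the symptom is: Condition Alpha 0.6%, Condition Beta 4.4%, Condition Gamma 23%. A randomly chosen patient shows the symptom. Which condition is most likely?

Condition Gamma

Prior × likelihood for each hypothesis:
  Condition Alpha: 0.62 × 0.006 = 0.00372
  Condition Beta: 0.25 × 0.044 = 0.011
  Condition Gamma: 0.13 × 0.23 = 0.0299
Sum = 0.04462.
Largest term belongs to Condition Gamma, so Condition Gamma is most probable.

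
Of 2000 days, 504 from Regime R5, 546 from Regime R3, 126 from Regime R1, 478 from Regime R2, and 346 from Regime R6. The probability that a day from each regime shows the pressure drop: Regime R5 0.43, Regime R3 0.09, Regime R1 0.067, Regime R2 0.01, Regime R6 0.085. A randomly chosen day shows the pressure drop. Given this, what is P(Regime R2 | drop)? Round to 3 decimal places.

0.015

Unnormalized posteriors (prior × likelihood):
  Regime R5: 0.252 × 0.43 = 0.10836
  Regime R3: 0.273 × 0.09 = 0.02457
  Regime R1: 0.063 × 0.067 = 0.004221
  Regime R2: 0.239 × 0.01 = 0.00239
  Regime R6: 0.173 × 0.085 = 0.014705
Sum = 0.154246.
P(Regime R2 | evidence) = 0.00239 / 0.154246 ≈ 0.015.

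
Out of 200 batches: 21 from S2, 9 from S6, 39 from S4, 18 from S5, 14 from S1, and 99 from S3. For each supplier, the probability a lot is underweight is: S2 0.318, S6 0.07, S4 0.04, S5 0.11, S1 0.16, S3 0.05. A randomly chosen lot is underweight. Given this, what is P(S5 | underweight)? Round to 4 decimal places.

0.1098

Unnormalized posteriors (prior × likelihood):
  S2: 0.105 × 0.318 = 0.03339
  S6: 0.045 × 0.07 = 0.00315
  S4: 0.195 × 0.04 = 0.0078
  S5: 0.09 × 0.11 = 0.0099
  S1: 0.07 × 0.16 = 0.0112
  S3: 0.495 × 0.05 = 0.02475
Total = 0.09019.
P(S5 | evidence) = 0.0099 / 0.09019 ≈ 0.1098.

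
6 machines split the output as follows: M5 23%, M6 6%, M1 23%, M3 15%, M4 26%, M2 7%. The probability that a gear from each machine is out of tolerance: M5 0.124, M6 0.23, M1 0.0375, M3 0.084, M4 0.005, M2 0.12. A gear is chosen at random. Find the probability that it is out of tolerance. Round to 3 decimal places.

By Bayes' rule, posterior ∝ prior × likelihood:
  M5: 0.23 × 0.124 = 0.02852
  M6: 0.06 × 0.23 = 0.0138
  M1: 0.23 × 0.0375 = 0.008625
  M3: 0.15 × 0.084 = 0.0126
  M4: 0.26 × 0.005 = 0.0013
  M2: 0.07 × 0.12 = 0.0084
P(oversize) = 0.02852 + 0.0138 + 0.008625 + 0.0126 + 0.0013 + 0.0084 = 0.073245 → 0.073.

0.073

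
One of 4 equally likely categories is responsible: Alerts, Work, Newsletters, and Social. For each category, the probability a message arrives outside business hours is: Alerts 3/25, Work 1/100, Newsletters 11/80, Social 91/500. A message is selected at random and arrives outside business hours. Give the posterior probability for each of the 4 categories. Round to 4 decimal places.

With a uniform prior (1/4 each), posterior ∝ likelihood:
  Alerts: 0.12
  Work: 0.01
  Newsletters: 0.1375
  Social: 0.182
Sum = 0.4495.
P(Alerts | off-hours) = 0.12/0.4495 ≈ 0.2670
P(Work | off-hours) = 0.01/0.4495 ≈ 0.0222
P(Newsletters | off-hours) = 0.1375/0.4495 ≈ 0.3059
P(Social | off-hours) = 0.182/0.4495 ≈ 0.4049
(Check: 0.2670+0.0222+0.3059+0.4049 = 1.0000.)

Alerts 0.2670, Work 0.0222, Newsletters 0.3059, Social 0.4049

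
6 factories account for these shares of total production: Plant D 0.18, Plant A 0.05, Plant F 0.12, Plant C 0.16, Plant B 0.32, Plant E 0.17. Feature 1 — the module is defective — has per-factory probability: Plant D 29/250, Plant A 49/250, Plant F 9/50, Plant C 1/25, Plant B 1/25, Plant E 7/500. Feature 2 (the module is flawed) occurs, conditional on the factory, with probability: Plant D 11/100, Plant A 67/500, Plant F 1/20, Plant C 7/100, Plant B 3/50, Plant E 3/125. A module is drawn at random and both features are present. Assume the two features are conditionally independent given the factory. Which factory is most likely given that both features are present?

Plant D

Compute prior × likelihood for every hypothesis:
  Plant D: 0.18 × 0.116 × 0.11 = 0.0022968
  Plant A: 0.05 × 0.196 × 0.134 = 0.0013132
  Plant F: 0.12 × 0.18 × 0.05 = 0.00108
  Plant C: 0.16 × 0.04 × 0.07 = 0.000448
  Plant B: 0.32 × 0.04 × 0.06 = 0.000768
  Plant E: 0.17 × 0.014 × 0.024 = 0.00005712
Total = 0.00596312.
Largest term belongs to Plant D, so Plant D is most probable.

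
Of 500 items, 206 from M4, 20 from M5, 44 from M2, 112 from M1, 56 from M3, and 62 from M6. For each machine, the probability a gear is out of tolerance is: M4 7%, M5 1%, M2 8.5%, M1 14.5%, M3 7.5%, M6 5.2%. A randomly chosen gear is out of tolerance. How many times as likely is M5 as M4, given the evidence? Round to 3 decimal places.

0.014

Prior × likelihood for each hypothesis:
  M4: 0.412 × 0.07 = 0.02884
  M5: 0.04 × 0.01 = 0.0004
  M2: 0.088 × 0.085 = 0.00748
  M1: 0.224 × 0.145 = 0.03248
  M3: 0.112 × 0.075 = 0.0084
  M6: 0.124 × 0.052 = 0.006448
Total = 0.084048.
The ratio is 0.0004 / 0.02884 (the normalizer cancels) = 0.014.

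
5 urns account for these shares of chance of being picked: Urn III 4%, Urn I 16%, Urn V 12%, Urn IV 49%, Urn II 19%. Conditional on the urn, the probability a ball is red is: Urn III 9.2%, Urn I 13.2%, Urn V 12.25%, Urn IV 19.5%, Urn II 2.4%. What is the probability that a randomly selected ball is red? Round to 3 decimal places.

By Bayes' rule, posterior ∝ prior × likelihood:
  Urn III: 0.04 × 0.092 = 0.00368
  Urn I: 0.16 × 0.132 = 0.02112
  Urn V: 0.12 × 0.1225 = 0.0147
  Urn IV: 0.49 × 0.195 = 0.09555
  Urn II: 0.19 × 0.024 = 0.00456
P(red) = 0.00368 + 0.02112 + 0.0147 + 0.09555 + 0.00456 = 0.13961 → 0.140.

0.140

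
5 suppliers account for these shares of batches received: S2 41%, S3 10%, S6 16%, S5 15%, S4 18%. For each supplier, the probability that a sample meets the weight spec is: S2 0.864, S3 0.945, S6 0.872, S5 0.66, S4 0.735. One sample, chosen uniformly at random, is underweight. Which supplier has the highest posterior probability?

Taking complements, P(underweight | each) = S2 0.136, S3 0.055, S6 0.128, S5 0.34, S4 0.265.
By Bayes' rule, posterior ∝ prior × likelihood:
  S2: 0.41 × 0.136 = 0.05576
  S3: 0.1 × 0.055 = 0.0055
  S6: 0.16 × 0.128 = 0.02048
  S5: 0.15 × 0.34 = 0.051
  S4: 0.18 × 0.265 = 0.0477
Sum = 0.18044.
Largest term belongs to S2, so S2 is most probable.

S2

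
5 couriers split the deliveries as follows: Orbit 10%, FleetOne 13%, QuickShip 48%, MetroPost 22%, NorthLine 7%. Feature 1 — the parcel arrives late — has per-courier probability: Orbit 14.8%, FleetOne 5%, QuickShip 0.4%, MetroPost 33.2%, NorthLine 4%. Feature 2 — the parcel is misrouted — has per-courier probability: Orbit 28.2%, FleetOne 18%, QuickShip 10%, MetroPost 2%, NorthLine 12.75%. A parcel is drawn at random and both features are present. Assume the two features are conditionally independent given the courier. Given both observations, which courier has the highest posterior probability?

Compute prior × likelihood for every hypothesis:
  Orbit: 0.1 × 0.148 × 0.282 = 0.0041736
  FleetOne: 0.13 × 0.05 × 0.18 = 0.00117
  QuickShip: 0.48 × 0.004 × 0.1 = 0.000192
  MetroPost: 0.22 × 0.332 × 0.02 = 0.0014608
  NorthLine: 0.07 × 0.04 × 0.1275 = 0.000357
Normalizing constant = 0.0073534.
Largest term belongs to Orbit, so Orbit is most probable.

Orbit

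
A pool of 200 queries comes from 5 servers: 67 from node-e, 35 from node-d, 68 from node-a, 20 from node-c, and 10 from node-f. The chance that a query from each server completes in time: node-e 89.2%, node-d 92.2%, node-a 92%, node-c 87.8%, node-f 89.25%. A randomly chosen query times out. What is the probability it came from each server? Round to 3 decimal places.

node-e 0.382, node-d 0.144, node-a 0.288, node-c 0.129, node-f 0.057

Taking complements, P(timeout | each) = node-e 0.108, node-d 0.078, node-a 0.08, node-c 0.122, node-f 0.1075.
By Bayes' rule, posterior ∝ prior × likelihood:
  node-e: 0.335 × 0.108 = 0.03618
  node-d: 0.175 × 0.078 = 0.01365
  node-a: 0.34 × 0.08 = 0.0272
  node-c: 0.1 × 0.122 = 0.0122
  node-f: 0.05 × 0.1075 = 0.005375
Total = 0.094605.
P(node-e | timeout) = 0.03618/0.094605 ≈ 0.382
P(node-d | timeout) = 0.01365/0.094605 ≈ 0.144
P(node-a | timeout) = 0.0272/0.094605 ≈ 0.288
P(node-c | timeout) = 0.0122/0.094605 ≈ 0.129
P(node-f | timeout) = 0.005375/0.094605 ≈ 0.057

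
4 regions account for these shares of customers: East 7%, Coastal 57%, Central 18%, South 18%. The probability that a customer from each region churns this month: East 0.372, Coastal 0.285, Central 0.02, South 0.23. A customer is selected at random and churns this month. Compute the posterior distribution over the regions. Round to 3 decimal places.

East 0.112, Coastal 0.696, Central 0.015, South 0.177

By Bayes' rule, posterior ∝ prior × likelihood:
  East: 0.07 × 0.372 = 0.02604
  Coastal: 0.57 × 0.285 = 0.16245
  Central: 0.18 × 0.02 = 0.0036
  South: 0.18 × 0.23 = 0.0414
Sum = 0.23349.
P(East | churn) = 0.02604/0.23349 ≈ 0.112
P(Coastal | churn) = 0.16245/0.23349 ≈ 0.696
P(Central | churn) = 0.0036/0.23349 ≈ 0.015
P(South | churn) = 0.0414/0.23349 ≈ 0.177
(Check: 0.112+0.696+0.015+0.177 = 1.000.)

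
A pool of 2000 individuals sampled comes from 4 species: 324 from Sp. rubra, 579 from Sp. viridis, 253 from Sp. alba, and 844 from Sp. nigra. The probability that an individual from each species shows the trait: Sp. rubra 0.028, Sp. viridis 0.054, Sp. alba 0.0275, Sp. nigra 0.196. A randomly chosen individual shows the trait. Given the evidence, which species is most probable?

By Bayes' rule, posterior ∝ prior × likelihood:
  Sp. rubra: 0.162 × 0.028 = 0.004536
  Sp. viridis: 0.2895 × 0.054 = 0.015633
  Sp. alba: 0.1265 × 0.0275 = 0.00347875
  Sp. nigra: 0.422 × 0.196 = 0.082712
Total = 0.10635975.
Largest term belongs to Sp. nigra, so Sp. nigra is most probable.

Sp. nigra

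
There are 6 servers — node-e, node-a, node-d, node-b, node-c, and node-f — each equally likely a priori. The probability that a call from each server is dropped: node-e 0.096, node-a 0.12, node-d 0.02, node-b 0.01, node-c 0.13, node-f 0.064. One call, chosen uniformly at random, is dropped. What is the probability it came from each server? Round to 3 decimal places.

Since the prior is uniform, the posterior is proportional to the likelihood:
  node-e: 0.096
  node-a: 0.12
  node-d: 0.02
  node-b: 0.01
  node-c: 0.13
  node-f: 0.064
Normalizing constant = 0.44.
P(node-e | dropped) = 0.096/0.44 ≈ 0.218
P(node-a | dropped) = 0.12/0.44 ≈ 0.273
P(node-d | dropped) = 0.02/0.44 ≈ 0.045
P(node-b | dropped) = 0.01/0.44 ≈ 0.023
P(node-c | dropped) = 0.13/0.44 ≈ 0.295
P(node-f | dropped) = 0.064/0.44 ≈ 0.145

node-e 0.218, node-a 0.273, node-d 0.045, node-b 0.023, node-c 0.295, node-f 0.145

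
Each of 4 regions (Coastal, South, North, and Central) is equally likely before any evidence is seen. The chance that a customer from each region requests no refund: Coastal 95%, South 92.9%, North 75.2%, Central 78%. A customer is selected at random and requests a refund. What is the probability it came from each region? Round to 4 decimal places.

Coastal 0.0849, South 0.1205, North 0.4211, Central 0.3735

Taking complements, P(refund | each) = Coastal 0.05, South 0.071, North 0.248, Central 0.22.
Since the prior is uniform, the posterior is proportional to the likelihood:
  Coastal: 0.05
  South: 0.071
  North: 0.248
  Central: 0.22
Sum = 0.589.
P(Coastal | refund) = 0.05/0.589 ≈ 0.0849
P(South | refund) = 0.071/0.589 ≈ 0.1205
P(North | refund) = 0.248/0.589 ≈ 0.4211
P(Central | refund) = 0.22/0.589 ≈ 0.3735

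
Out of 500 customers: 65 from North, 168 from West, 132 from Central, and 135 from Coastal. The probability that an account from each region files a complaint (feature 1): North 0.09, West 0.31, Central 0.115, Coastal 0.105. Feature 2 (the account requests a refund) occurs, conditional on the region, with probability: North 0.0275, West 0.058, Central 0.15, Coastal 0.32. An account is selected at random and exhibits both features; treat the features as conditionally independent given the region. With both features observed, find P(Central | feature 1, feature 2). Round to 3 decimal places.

Unnormalized posteriors (prior × likelihood):
  North: 0.13 × 0.09 × 0.0275 = 0.00032175
  West: 0.336 × 0.31 × 0.058 = 0.00604128
  Central: 0.264 × 0.115 × 0.15 = 0.004554
  Coastal: 0.27 × 0.105 × 0.32 = 0.009072
Total = 0.01998903.
P(Central | evidence) = 0.004554 / 0.01998903 ≈ 0.228.

0.228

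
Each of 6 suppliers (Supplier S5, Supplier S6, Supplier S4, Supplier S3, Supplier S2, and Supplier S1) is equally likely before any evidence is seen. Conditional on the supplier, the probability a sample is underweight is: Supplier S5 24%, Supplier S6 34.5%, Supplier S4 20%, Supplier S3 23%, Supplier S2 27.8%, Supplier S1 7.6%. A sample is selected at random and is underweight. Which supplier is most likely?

With a uniform prior (1/6 each), posterior ∝ likelihood:
  Supplier S5: 0.24
  Supplier S6: 0.345
  Supplier S4: 0.2
  Supplier S3: 0.23
  Supplier S2: 0.278
  Supplier S1: 0.076
Normalizing constant = 1.369.
Largest term belongs to Supplier S6, so Supplier S6 is most probable.

Supplier S6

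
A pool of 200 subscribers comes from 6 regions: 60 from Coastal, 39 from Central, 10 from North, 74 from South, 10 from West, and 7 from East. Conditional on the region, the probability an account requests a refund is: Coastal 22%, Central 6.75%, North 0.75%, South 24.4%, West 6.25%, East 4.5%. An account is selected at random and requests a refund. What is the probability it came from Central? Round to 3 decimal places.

0.075

By Bayes' rule, posterior ∝ prior × likelihood:
  Coastal: 0.3 × 0.22 = 0.066
  Central: 0.195 × 0.0675 = 0.0131625
  North: 0.05 × 0.0075 = 0.000375
  South: 0.37 × 0.244 = 0.09028
  West: 0.05 × 0.0625 = 0.003125
  East: 0.035 × 0.045 = 0.001575
Normalizing constant = 0.1745175.
P(Central | evidence) = 0.0131625 / 0.1745175 ≈ 0.075.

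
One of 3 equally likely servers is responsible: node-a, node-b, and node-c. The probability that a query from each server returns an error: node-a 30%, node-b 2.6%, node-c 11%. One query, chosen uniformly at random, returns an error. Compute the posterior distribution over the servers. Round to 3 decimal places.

Since the prior is uniform, the posterior is proportional to the likelihood:
  node-a: 0.3
  node-b: 0.026
  node-c: 0.11
Total = 0.436.
P(node-a | error) = 0.3/0.436 ≈ 0.688
P(node-b | error) = 0.026/0.436 ≈ 0.060
P(node-c | error) = 0.11/0.436 ≈ 0.252
(Check: 0.688+0.060+0.252 = 1.000.)

node-a 0.688, node-b 0.060, node-c 0.252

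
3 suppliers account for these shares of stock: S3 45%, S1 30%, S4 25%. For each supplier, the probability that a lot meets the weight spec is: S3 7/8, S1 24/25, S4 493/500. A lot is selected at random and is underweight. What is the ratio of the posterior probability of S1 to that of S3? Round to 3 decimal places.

0.213

Taking complements, P(underweight | each) = S3 0.125, S1 0.04, S4 0.014.
Unnormalized posteriors (prior × likelihood):
  S3: 0.45 × 0.125 = 0.05625
  S1: 0.3 × 0.04 = 0.012
  S4: 0.25 × 0.014 = 0.0035
Normalizing constant = 0.07175.
The ratio is 0.012 / 0.05625 (the normalizer cancels) = 0.213.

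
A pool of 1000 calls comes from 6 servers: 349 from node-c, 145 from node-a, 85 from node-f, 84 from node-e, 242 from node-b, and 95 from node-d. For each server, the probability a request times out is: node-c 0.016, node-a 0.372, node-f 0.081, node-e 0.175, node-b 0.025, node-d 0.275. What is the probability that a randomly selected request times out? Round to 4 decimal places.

By Bayes' rule, posterior ∝ prior × likelihood:
  node-c: 0.349 × 0.016 = 0.005584
  node-a: 0.145 × 0.372 = 0.05394
  node-f: 0.085 × 0.081 = 0.006885
  node-e: 0.084 × 0.175 = 0.0147
  node-b: 0.242 × 0.025 = 0.00605
  node-d: 0.095 × 0.275 = 0.026125
P(timeout) = 0.005584 + 0.05394 + 0.006885 + 0.0147 + 0.00605 + 0.026125 = 0.113284 → 0.1133.

0.1133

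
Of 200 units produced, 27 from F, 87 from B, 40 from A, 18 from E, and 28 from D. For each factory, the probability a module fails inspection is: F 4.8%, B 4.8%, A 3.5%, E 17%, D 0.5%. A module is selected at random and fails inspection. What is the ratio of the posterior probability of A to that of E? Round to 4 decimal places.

0.4575

Compute prior × likelihood for every hypothesis:
  F: 0.135 × 0.048 = 0.00648
  B: 0.435 × 0.048 = 0.02088
  A: 0.2 × 0.035 = 0.007
  E: 0.09 × 0.17 = 0.0153
  D: 0.14 × 0.005 = 0.0007
Sum = 0.05036.
The ratio is 0.007 / 0.0153 (the normalizer cancels) = 0.4575.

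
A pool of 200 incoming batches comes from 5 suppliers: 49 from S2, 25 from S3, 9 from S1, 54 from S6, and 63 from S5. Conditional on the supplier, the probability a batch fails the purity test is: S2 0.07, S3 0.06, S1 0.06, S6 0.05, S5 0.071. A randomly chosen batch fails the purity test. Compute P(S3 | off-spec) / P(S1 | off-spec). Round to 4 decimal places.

2.7778

By Bayes' rule, posterior ∝ prior × likelihood:
  S2: 0.245 × 0.07 = 0.01715
  S3: 0.125 × 0.06 = 0.0075
  S1: 0.045 × 0.06 = 0.0027
  S6: 0.27 × 0.05 = 0.0135
  S5: 0.315 × 0.071 = 0.022365
Normalizing constant = 0.063215.
The ratio is 0.0075 / 0.0027 (the normalizer cancels) = 2.7778.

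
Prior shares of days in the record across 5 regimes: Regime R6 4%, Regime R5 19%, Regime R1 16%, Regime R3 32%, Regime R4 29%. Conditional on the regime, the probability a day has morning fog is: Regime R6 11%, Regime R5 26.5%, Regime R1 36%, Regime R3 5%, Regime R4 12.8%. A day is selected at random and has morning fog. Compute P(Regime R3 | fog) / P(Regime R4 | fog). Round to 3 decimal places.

Unnormalized posteriors (prior × likelihood):
  Regime R6: 0.04 × 0.11 = 0.0044
  Regime R5: 0.19 × 0.265 = 0.05035
  Regime R1: 0.16 × 0.36 = 0.0576
  Regime R3: 0.32 × 0.05 = 0.016
  Regime R4: 0.29 × 0.128 = 0.03712
Sum = 0.16547.
The ratio is 0.016 / 0.03712 (the normalizer cancels) = 0.431.

0.431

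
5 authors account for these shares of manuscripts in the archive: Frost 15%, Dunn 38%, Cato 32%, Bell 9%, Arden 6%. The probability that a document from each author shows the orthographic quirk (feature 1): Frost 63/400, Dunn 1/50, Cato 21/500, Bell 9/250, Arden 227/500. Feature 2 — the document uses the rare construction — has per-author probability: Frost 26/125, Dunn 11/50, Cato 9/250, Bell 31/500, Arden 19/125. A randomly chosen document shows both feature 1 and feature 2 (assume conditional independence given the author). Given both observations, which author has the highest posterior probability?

Frost

By Bayes' rule, posterior ∝ prior × likelihood:
  Frost: 0.15 × 0.1575 × 0.208 = 0.004914
  Dunn: 0.38 × 0.02 × 0.22 = 0.001672
  Cato: 0.32 × 0.042 × 0.036 = 0.00048384
  Bell: 0.09 × 0.036 × 0.062 = 0.00020088
  Arden: 0.06 × 0.454 × 0.152 = 0.00414048
Normalizing constant = 0.0114112.
Largest term belongs to Frost, so Frost is most probable.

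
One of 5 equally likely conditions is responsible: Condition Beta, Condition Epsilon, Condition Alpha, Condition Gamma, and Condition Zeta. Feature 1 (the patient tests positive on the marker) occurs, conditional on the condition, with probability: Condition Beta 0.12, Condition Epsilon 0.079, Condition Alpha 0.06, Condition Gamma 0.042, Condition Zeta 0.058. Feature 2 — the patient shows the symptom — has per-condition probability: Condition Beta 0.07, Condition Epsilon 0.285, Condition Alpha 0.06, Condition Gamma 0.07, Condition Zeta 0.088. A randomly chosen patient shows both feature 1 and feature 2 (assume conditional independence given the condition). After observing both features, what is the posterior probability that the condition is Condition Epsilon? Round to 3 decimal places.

Since the prior is uniform, the posterior is proportional to the likelihood:
  Condition Beta: 0.12 × 0.07 = 0.0084
  Condition Epsilon: 0.079 × 0.285 = 0.022515
  Condition Alpha: 0.06 × 0.06 = 0.0036
  Condition Gamma: 0.042 × 0.07 = 0.00294
  Condition Zeta: 0.058 × 0.088 = 0.005104
Sum = 0.042559.
P(Condition Epsilon | evidence) = 0.022515 / 0.042559 ≈ 0.529.

0.529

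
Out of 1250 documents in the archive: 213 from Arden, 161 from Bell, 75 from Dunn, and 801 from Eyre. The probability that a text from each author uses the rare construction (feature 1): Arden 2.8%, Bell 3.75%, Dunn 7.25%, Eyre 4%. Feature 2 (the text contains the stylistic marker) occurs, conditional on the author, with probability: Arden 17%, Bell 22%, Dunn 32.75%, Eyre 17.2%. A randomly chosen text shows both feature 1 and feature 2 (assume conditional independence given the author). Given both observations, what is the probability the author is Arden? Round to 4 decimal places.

Prior × likelihood for each hypothesis:
  Arden: 0.1704 × 0.028 × 0.17 = 0.000811104
  Bell: 0.1288 × 0.0375 × 0.22 = 0.0010626
  Dunn: 0.06 × 0.0725 × 0.3275 = 0.001424625
  Eyre: 0.6408 × 0.04 × 0.172 = 0.004408704
Sum = 0.007707033.
P(Arden | evidence) = 0.000811104 / 0.007707033 ≈ 0.1052.

0.1052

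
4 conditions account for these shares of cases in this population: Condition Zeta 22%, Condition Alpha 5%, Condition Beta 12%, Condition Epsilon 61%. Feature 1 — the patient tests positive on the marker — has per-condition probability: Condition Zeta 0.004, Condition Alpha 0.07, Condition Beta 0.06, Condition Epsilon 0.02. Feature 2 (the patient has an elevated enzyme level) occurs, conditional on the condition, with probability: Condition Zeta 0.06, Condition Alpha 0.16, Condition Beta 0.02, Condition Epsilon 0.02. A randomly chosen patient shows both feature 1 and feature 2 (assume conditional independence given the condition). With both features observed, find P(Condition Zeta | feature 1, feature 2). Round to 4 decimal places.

Prior × likelihood for each hypothesis:
  Condition Zeta: 0.22 × 0.004 × 0.06 = 0.0000528
  Condition Alpha: 0.05 × 0.07 × 0.16 = 0.00056
  Condition Beta: 0.12 × 0.06 × 0.02 = 0.000144
  Condition Epsilon: 0.61 × 0.02 × 0.02 = 0.000244
Total = 0.0010008.
P(Condition Zeta | evidence) = 0.0000528 / 0.0010008 ≈ 0.0528.

0.0528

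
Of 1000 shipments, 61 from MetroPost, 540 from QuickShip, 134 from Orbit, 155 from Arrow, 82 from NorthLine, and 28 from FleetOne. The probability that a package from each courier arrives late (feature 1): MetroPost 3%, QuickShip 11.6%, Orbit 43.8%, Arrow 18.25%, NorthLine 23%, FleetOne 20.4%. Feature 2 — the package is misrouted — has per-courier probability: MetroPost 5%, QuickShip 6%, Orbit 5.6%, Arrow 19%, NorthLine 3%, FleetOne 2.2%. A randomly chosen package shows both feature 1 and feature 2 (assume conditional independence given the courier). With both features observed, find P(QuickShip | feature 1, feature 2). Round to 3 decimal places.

0.285

Unnormalized posteriors (prior × likelihood):
  MetroPost: 0.061 × 0.03 × 0.05 = 0.0000915
  QuickShip: 0.54 × 0.116 × 0.06 = 0.0037584
  Orbit: 0.134 × 0.438 × 0.056 = 0.003286752
  Arrow: 0.155 × 0.1825 × 0.19 = 0.005374625
  NorthLine: 0.082 × 0.23 × 0.03 = 0.0005658
  FleetOne: 0.028 × 0.204 × 0.022 = 0.000125664
Normalizing constant = 0.013202741.
P(QuickShip | evidence) = 0.0037584 / 0.013202741 ≈ 0.285.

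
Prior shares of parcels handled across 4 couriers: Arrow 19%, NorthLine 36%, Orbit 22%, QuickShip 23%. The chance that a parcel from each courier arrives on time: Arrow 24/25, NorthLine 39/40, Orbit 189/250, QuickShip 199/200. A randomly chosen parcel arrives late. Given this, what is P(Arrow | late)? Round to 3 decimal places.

Taking complements, P(late | each) = Arrow 0.04, NorthLine 0.025, Orbit 0.244, QuickShip 0.005.
Compute prior × likelihood for every hypothesis:
  Arrow: 0.19 × 0.04 = 0.0076
  NorthLine: 0.36 × 0.025 = 0.009
  Orbit: 0.22 × 0.244 = 0.05368
  QuickShip: 0.23 × 0.005 = 0.00115
Total = 0.07143.
P(Arrow | evidence) = 0.0076 / 0.07143 ≈ 0.106.

0.106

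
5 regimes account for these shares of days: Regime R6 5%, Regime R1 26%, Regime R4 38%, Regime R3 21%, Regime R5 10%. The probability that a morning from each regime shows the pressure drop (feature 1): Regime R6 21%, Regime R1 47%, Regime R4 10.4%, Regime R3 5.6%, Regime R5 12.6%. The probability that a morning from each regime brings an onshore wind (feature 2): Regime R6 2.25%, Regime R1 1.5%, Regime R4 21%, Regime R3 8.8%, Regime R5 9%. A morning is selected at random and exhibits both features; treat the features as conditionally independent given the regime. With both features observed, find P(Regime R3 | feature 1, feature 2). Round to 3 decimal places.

By Bayes' rule, posterior ∝ prior × likelihood:
  Regime R6: 0.05 × 0.21 × 0.0225 = 0.00023625
  Regime R1: 0.26 × 0.47 × 0.015 = 0.001833
  Regime R4: 0.38 × 0.104 × 0.21 = 0.0082992
  Regime R3: 0.21 × 0.056 × 0.088 = 0.00103488
  Regime R5: 0.1 × 0.126 × 0.09 = 0.001134
Normalizing constant = 0.01253733.
P(Regime R3 | evidence) = 0.00103488 / 0.01253733 ≈ 0.083.

0.083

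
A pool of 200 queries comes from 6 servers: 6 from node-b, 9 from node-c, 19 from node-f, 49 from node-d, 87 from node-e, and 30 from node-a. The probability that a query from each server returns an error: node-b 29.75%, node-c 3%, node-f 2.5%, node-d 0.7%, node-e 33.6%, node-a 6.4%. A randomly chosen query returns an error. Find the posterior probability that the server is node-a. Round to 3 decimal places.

0.056

Unnormalized posteriors (prior × likelihood):
  node-b: 0.03 × 0.2975 = 0.008925
  node-c: 0.045 × 0.03 = 0.00135
  node-f: 0.095 × 0.025 = 0.002375
  node-d: 0.245 × 0.007 = 0.001715
  node-e: 0.435 × 0.336 = 0.14616
  node-a: 0.15 × 0.064 = 0.0096
Sum = 0.170125.
P(node-a | evidence) = 0.0096 / 0.170125 ≈ 0.056.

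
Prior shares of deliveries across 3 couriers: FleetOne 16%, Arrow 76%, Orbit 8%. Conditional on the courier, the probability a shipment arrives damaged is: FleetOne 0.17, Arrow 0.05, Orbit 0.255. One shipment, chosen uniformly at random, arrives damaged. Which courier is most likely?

Compute prior × likelihood for every hypothesis:
  FleetOne: 0.16 × 0.17 = 0.0272
  Arrow: 0.76 × 0.05 = 0.038
  Orbit: 0.08 × 0.255 = 0.0204
Sum = 0.0856.
Largest term belongs to Arrow, so Arrow is most probable.

Arrow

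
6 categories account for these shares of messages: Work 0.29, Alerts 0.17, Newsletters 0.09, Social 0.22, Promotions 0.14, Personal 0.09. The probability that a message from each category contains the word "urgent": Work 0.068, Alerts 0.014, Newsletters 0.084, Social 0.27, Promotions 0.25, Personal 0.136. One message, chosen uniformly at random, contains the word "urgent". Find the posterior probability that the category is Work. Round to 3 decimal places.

0.145

Unnormalized posteriors (prior × likelihood):
  Work: 0.29 × 0.068 = 0.01972
  Alerts: 0.17 × 0.014 = 0.00238
  Newsletters: 0.09 × 0.084 = 0.00756
  Social: 0.22 × 0.27 = 0.0594
  Promotions: 0.14 × 0.25 = 0.035
  Personal: 0.09 × 0.136 = 0.01224
Sum = 0.1363.
P(Work | evidence) = 0.01972 / 0.1363 ≈ 0.145.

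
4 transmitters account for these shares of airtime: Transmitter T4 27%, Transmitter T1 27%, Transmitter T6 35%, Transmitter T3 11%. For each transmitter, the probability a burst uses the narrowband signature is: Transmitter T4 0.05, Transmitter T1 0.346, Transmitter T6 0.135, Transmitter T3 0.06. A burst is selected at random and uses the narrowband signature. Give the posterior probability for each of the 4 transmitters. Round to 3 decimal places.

By Bayes' rule, posterior ∝ prior × likelihood:
  Transmitter T4: 0.27 × 0.05 = 0.0135
  Transmitter T1: 0.27 × 0.346 = 0.09342
  Transmitter T6: 0.35 × 0.135 = 0.04725
  Transmitter T3: 0.11 × 0.06 = 0.0066
Sum = 0.16077.
P(Transmitter T4 | narrowband) = 0.0135/0.16077 ≈ 0.084
P(Transmitter T1 | narrowband) = 0.09342/0.16077 ≈ 0.581
P(Transmitter T6 | narrowband) = 0.04725/0.16077 ≈ 0.294
P(Transmitter T3 | narrowband) = 0.0066/0.16077 ≈ 0.041
(Check: 0.084+0.581+0.294+0.041 = 1.000.)

Transmitter T4 0.084, Transmitter T1 0.581, Transmitter T6 0.294, Transmitter T3 0.041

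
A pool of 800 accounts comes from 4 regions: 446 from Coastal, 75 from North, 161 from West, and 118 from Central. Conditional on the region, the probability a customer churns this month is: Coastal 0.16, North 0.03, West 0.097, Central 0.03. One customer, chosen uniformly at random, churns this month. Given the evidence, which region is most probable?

Coastal

Prior × likelihood for each hypothesis:
  Coastal: 0.5575 × 0.16 = 0.0892
  North: 0.09375 × 0.03 = 0.0028125
  West: 0.20125 × 0.097 = 0.01952125
  Central: 0.1475 × 0.03 = 0.004425
Total = 0.11595875.
Largest term belongs to Coastal, so Coastal is most probable.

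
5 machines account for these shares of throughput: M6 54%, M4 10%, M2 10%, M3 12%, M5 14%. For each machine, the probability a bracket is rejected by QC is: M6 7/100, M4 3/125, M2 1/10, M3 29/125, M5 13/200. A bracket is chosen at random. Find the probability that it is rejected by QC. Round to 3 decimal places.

Unnormalized posteriors (prior × likelihood):
  M6: 0.54 × 0.07 = 0.0378
  M4: 0.1 × 0.024 = 0.0024
  M2: 0.1 × 0.1 = 0.01
  M3: 0.12 × 0.232 = 0.02784
  M5: 0.14 × 0.065 = 0.0091
P(rejected) = 0.0378 + 0.0024 + 0.01 + 0.02784 + 0.0091 = 0.08714 → 0.087.

0.087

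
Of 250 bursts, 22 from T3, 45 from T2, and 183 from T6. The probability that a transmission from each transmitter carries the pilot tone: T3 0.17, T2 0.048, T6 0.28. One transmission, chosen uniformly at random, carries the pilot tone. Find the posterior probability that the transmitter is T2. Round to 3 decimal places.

0.038

By Bayes' rule, posterior ∝ prior × likelihood:
  T3: 0.088 × 0.17 = 0.01496
  T2: 0.18 × 0.048 = 0.00864
  T6: 0.732 × 0.28 = 0.20496
Sum = 0.22856.
P(T2 | evidence) = 0.00864 / 0.22856 ≈ 0.038.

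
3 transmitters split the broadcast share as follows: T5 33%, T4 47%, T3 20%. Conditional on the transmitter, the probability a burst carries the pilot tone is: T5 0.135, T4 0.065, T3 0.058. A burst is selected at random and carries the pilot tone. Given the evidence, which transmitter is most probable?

Prior × likelihood for each hypothesis:
  T5: 0.33 × 0.135 = 0.04455
  T4: 0.47 × 0.065 = 0.03055
  T3: 0.2 × 0.058 = 0.0116
Total = 0.0867.
Largest term belongs to T5, so T5 is most probable.

T5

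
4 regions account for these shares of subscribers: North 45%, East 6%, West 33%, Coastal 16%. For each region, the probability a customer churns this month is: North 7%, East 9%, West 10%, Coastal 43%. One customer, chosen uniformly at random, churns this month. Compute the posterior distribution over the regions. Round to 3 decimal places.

North 0.227, East 0.039, West 0.238, Coastal 0.496

Unnormalized posteriors (prior × likelihood):
  North: 0.45 × 0.07 = 0.0315
  East: 0.06 × 0.09 = 0.0054
  West: 0.33 × 0.1 = 0.033
  Coastal: 0.16 × 0.43 = 0.0688
Sum = 0.1387.
P(North | churn) = 0.0315/0.1387 ≈ 0.227
P(East | churn) = 0.0054/0.1387 ≈ 0.039
P(West | churn) = 0.033/0.1387 ≈ 0.238
P(Coastal | churn) = 0.0688/0.1387 ≈ 0.496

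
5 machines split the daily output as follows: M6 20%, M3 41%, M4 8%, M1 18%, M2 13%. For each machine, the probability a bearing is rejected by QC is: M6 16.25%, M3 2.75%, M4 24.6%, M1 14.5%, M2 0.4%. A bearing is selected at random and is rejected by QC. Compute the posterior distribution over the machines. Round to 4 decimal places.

Compute prior × likelihood for every hypothesis:
  M6: 0.2 × 0.1625 = 0.0325
  M3: 0.41 × 0.0275 = 0.011275
  M4: 0.08 × 0.246 = 0.01968
  M1: 0.18 × 0.145 = 0.0261
  M2: 0.13 × 0.004 = 0.00052
Normalizing constant = 0.090075.
P(M6 | rejected) = 0.0325/0.090075 ≈ 0.3608
P(M3 | rejected) = 0.011275/0.090075 ≈ 0.1252
P(M4 | rejected) = 0.01968/0.090075 ≈ 0.2185
P(M1 | rejected) = 0.0261/0.090075 ≈ 0.2898
P(M2 | rejected) = 0.00052/0.090075 ≈ 0.0058
(Check: 0.3608+0.1252+0.2185+0.2898+0.0058 = 1.0001.)

M6 0.3608, M3 0.1252, M4 0.2185, M1 0.2898, M2 0.0058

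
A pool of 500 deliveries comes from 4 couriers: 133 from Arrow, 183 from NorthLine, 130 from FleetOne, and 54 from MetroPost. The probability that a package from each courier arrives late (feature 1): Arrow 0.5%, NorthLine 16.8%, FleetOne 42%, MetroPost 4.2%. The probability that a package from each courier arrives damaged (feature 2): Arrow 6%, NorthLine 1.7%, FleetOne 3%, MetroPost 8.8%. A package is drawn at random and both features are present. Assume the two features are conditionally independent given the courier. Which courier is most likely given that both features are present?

FleetOne

Compute prior × likelihood for every hypothesis:
  Arrow: 0.266 × 0.005 × 0.06 = 0.0000798
  NorthLine: 0.366 × 0.168 × 0.017 = 0.001045296
  FleetOne: 0.26 × 0.42 × 0.03 = 0.003276
  MetroPost: 0.108 × 0.042 × 0.088 = 0.000399168
Total = 0.004800264.
Largest term belongs to FleetOne, so FleetOne is most probable.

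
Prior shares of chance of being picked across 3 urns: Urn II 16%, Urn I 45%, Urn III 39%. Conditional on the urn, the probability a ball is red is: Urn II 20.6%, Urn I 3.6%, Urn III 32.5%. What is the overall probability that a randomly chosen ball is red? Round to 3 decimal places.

0.176

Prior × likelihood for each hypothesis:
  Urn II: 0.16 × 0.206 = 0.03296
  Urn I: 0.45 × 0.036 = 0.0162
  Urn III: 0.39 × 0.325 = 0.12675
P(red) = 0.03296 + 0.0162 + 0.12675 = 0.17591 → 0.176.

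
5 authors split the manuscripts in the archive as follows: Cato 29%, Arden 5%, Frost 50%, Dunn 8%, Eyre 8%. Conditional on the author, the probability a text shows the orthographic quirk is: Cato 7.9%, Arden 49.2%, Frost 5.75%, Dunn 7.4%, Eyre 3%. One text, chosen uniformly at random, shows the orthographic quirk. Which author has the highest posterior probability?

Frost

Unnormalized posteriors (prior × likelihood):
  Cato: 0.29 × 0.079 = 0.02291
  Arden: 0.05 × 0.492 = 0.0246
  Frost: 0.5 × 0.0575 = 0.02875
  Dunn: 0.08 × 0.074 = 0.00592
  Eyre: 0.08 × 0.03 = 0.0024
Sum = 0.08458.
Largest term belongs to Frost, so Frost is most probable.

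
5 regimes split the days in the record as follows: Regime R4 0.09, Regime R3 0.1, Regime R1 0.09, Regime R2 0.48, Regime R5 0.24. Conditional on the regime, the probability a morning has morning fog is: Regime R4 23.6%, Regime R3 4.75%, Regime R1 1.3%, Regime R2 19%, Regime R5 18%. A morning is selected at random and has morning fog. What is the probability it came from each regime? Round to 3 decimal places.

Regime R4 0.131, Regime R3 0.029, Regime R1 0.007, Regime R2 0.564, Regime R5 0.267

Compute prior × likelihood for every hypothesis:
  Regime R4: 0.09 × 0.236 = 0.02124
  Regime R3: 0.1 × 0.0475 = 0.00475
  Regime R1: 0.09 × 0.013 = 0.00117
  Regime R2: 0.48 × 0.19 = 0.0912
  Regime R5: 0.24 × 0.18 = 0.0432
Normalizing constant = 0.16156.
P(Regime R4 | fog) = 0.02124/0.16156 ≈ 0.131
P(Regime R3 | fog) = 0.00475/0.16156 ≈ 0.029
P(Regime R1 | fog) = 0.00117/0.16156 ≈ 0.007
P(Regime R2 | fog) = 0.0912/0.16156 ≈ 0.564
P(Regime R5 | fog) = 0.0432/0.16156 ≈ 0.267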